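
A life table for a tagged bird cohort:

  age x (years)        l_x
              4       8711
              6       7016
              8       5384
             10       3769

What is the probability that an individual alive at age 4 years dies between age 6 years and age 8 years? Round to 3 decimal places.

This is the probability of reaching 6 but not 8, conditional on being alive at 4: (l_6 − l_8) / l_4.
= (7016 − 5384) / 8711 = 1632 / 8711 = 0.187349.

0.187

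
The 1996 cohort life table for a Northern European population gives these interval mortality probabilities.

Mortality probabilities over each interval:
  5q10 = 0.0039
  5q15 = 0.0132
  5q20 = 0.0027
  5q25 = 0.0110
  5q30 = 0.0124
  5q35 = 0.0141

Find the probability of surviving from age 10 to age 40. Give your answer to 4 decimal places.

30p10 = (1 − 0.0039) × (1 − 0.0132) × (1 − 0.0027) × (1 − 0.0110) × (1 − 0.0124) × (1 − 0.0141).
= 0.9961 × 0.9868 × 0.9973 × 0.9890 × 0.9876 × 0.9859 = 0.943992.

0.9440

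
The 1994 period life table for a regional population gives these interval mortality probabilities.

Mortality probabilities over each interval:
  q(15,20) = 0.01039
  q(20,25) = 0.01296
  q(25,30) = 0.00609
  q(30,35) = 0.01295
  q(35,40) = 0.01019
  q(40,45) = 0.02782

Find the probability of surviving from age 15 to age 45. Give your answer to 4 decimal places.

Chaining the interval survival probabilities: (1 − 0.01039) × (1 − 0.01296) × (1 − 0.00609) × (1 − 0.01295) × (1 − 0.01019) × (1 − 0.02782).
= 0.98961 × 0.98704 × 0.99391 × 0.98705 × 0.98981 × 0.97218 = 0.922112.

0.9221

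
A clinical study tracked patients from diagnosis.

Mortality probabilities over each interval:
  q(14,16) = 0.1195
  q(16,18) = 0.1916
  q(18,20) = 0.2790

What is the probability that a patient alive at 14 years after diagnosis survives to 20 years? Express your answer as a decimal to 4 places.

0.5132

P(survive 14→20) = (1 − 0.1195) × (1 − 0.1916) × (1 − 0.2790).
= 0.8805 × 0.8084 × 0.7210 = 0.513205.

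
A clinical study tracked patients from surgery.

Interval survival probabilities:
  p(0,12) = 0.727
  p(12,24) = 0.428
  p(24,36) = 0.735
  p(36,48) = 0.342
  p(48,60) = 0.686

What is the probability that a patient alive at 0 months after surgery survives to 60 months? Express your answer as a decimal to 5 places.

0.05366

Survival from 0 to 60 is the product of surviving each interval: 0.727 × 0.428 × 0.735 × 0.342 × 0.686.
= 0.053656.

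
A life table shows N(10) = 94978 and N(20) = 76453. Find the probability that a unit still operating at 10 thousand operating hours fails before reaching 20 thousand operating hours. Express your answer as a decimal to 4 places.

P(fail before 20 | operational at 10) = 1 − N(20)/N(10) = 1 − 76453/94978 = (18525)/94978 = 0.195045.

0.1950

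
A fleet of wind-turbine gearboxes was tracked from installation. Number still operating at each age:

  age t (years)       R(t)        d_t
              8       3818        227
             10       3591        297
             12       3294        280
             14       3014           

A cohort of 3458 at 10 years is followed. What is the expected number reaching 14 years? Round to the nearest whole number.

The relevant probability is 3014/3591 = 0.839321.
Expected number = 3458 × 0.839321 = 2902.

2902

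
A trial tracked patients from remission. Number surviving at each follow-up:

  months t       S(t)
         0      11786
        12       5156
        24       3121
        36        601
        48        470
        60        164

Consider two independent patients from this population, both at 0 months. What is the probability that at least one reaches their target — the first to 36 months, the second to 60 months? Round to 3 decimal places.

p₁ = S(36)/S(0) = 601/11786 = 0.050993; p₂ = S(60)/S(0) = 164/11786 = 0.013915.
P(at least one) = 1 − (1−p₁)(1−p₂) = 1 − 0.949007 × 0.986085 = 0.064198.

0.064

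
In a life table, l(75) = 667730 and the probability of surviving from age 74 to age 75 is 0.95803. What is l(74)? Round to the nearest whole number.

l(74) = l(75) / p = 667730 / 0.95803 = 696982.

696982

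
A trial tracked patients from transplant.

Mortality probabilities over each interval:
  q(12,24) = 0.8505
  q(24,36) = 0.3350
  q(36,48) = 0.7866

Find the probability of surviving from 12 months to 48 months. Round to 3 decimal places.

0.021

P(survive 12→48) = (1 − 0.8505) × (1 − 0.3350) × (1 − 0.7866).
= 0.1495 × 0.6650 × 0.2134 = 0.021216.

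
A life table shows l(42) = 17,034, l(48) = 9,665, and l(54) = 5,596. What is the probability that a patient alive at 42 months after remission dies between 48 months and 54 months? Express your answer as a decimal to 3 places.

0.239

This is the probability of reaching 48 but not 54, conditional on being alive at 42: (l(48) − l(54)) / l(42).
= (9,665 − 5,596) / 17,034 = 4,069 / 17,034 = 0.238875.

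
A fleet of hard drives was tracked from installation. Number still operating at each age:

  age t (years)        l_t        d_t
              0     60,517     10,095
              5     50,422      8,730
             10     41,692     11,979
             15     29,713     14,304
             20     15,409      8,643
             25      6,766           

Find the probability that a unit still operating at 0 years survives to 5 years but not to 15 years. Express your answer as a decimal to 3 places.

This is the probability of reaching 5 but not 15, conditional on being operational at 0: (l_5 − l_15) / l_0.
= (50,422 − 29,713) / 60,517 = 20,709 / 60,517 = 0.342201.

0.342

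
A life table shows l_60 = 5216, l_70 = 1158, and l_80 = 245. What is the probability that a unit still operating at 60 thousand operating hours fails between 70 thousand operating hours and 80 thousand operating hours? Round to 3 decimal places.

This is the probability of reaching 70 but not 80, conditional on being operational at 60: (l_70 − l_80) / l_60.
= (1158 − 245) / 5216 = 913 / 5216 = 0.175038.

0.175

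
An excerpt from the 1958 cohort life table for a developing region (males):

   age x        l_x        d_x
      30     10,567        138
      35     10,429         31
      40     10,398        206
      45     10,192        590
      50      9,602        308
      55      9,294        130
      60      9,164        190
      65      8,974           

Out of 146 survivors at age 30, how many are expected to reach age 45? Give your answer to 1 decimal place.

140.8

The relevant probability is 10,192/10,567 = 0.964512.
Expected number = 146 × 0.964512 = 140.8.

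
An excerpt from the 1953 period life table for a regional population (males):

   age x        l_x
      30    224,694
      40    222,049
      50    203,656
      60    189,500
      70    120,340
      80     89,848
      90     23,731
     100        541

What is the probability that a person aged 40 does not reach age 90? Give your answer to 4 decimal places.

P(die before 90 | alive at 40) = 1 − l_90/l_40 = 1 − 23,731/222,049 = (198,318)/222,049 = 0.893127.

0.8931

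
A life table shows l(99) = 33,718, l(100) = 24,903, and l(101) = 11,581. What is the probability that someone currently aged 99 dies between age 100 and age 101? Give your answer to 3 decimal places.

This is the probability of reaching 100 but not 101, conditional on being alive at 99: (l(100) − l(101)) / l(99).
= (24,903 − 11,581) / 33,718 = 13,322 / 33,718 = 0.395101.

0.395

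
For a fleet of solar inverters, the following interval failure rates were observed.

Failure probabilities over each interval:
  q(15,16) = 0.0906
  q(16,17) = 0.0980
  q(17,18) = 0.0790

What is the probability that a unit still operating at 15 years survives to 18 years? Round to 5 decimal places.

0.75548

Survival from 15 to 18 is the product of surviving each interval: (1 − 0.0906) × (1 − 0.0980) × (1 − 0.0790).
= 0.9094 × 0.9020 × 0.9210 = 0.755477.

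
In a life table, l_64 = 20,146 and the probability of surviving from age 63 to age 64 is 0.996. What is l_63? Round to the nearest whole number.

20227

l_63 = l_64 / p = 20,146 / 0.996 = 20227.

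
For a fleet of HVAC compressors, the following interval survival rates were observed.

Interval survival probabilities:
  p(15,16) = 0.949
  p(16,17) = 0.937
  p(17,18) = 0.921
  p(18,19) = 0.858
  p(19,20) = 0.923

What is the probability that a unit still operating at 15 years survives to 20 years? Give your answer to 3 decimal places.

Survival from 15 to 20 is the product of surviving each interval: 0.949 × 0.937 × 0.921 × 0.858 × 0.923.
= 0.648566.

0.649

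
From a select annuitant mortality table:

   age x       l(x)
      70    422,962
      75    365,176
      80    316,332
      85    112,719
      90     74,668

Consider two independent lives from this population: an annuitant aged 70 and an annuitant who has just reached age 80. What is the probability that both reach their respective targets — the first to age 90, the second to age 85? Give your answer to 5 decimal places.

0.06291

p₁ = l(90)/l(70) = 74,668/422,962 = 0.176536; p₂ = l(85)/l(80) = 112,719/316,332 = 0.356331.
P(both) = p₁ × p₂ = 0.176536 × 0.356331 = 0.062905.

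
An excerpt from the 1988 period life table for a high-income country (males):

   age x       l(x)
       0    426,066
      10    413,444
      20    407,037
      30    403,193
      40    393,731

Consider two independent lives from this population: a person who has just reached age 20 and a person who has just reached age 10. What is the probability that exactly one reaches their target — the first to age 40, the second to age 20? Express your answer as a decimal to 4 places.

p₁ = l(40)/l(20) = 393,731/407,037 = 0.967310; p₂ = l(20)/l(10) = 407,037/413,444 = 0.984503.
P(exactly one) = p₁(1−p₂) + (1−p₁)p₂ = 0.014990 + 0.032183 = 0.047174.

0.0472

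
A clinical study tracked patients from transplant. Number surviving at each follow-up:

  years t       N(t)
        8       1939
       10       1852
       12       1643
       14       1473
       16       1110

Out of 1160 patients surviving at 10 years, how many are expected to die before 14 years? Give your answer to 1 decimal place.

The relevant probability is 1 − 1473/1852 = 0.204644.
Expected number = 1160 × 0.204644 = 237.4.

237.4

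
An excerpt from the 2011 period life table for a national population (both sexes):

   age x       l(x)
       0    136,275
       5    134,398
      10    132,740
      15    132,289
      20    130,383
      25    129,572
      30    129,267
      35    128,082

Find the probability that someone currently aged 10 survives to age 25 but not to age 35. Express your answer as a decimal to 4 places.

0.0112

This is the probability of reaching 25 but not 35, conditional on being alive at 10: (l(25) − l(35)) / l(10).
= (129,572 − 128,082) / 132,740 = 1,490 / 132,740 = 0.011225.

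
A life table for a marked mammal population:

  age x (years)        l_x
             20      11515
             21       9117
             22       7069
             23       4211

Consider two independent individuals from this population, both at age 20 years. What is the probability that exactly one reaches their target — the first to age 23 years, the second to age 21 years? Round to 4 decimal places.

0.5784

p₁ = l_23/l_20 = 4211/11515 = 0.365697; p₂ = l_21/l_20 = 9117/11515 = 0.791750.
P(exactly one) = p₁(1−p₂) + (1−p₁)p₂ = 0.076156 + 0.502209 = 0.578366.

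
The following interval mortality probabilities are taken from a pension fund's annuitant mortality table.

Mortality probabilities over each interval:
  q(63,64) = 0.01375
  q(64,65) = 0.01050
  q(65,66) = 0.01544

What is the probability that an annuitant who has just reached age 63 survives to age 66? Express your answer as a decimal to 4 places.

Chaining the interval survival probabilities: (1 − 0.01375) × (1 − 0.01050) × (1 − 0.01544).
= 0.98625 × 0.98950 × 0.98456 = 0.960827.

0.9608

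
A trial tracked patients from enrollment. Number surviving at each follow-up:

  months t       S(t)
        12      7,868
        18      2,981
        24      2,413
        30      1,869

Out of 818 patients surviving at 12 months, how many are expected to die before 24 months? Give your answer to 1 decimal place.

567.1

The relevant probability is 1 − 2,413/7,868 = 0.693315.
Expected number = 818 × 0.693315 = 567.1.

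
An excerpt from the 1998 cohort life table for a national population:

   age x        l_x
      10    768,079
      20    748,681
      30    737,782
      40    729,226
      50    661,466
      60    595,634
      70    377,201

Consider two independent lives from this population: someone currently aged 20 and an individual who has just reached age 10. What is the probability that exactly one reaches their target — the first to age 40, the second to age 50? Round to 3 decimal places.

p₁ = l_40/l_20 = 729,226/748,681 = 0.974014; p₂ = l_50/l_10 = 661,466/768,079 = 0.861195.
P(exactly one) = p₁(1−p₂) + (1−p₁)p₂ = 0.135198 + 0.022379 = 0.157577.

0.158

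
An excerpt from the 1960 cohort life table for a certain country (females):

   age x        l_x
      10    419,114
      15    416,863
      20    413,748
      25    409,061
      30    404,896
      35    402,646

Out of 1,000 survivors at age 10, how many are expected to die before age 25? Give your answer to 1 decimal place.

The relevant probability is 1 − 409,061/419,114 = 0.023986.
Expected number = 1,000 × 0.023986 = 24.0.

24.0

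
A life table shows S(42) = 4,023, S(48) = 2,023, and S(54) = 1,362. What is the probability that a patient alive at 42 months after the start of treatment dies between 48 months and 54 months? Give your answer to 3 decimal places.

0.164

This is the probability of reaching 48 but not 54, conditional on being alive at 42: (S(48) − S(54)) / S(42).
= (2,023 − 1,362) / 4,023 = 661 / 4,023 = 0.164305.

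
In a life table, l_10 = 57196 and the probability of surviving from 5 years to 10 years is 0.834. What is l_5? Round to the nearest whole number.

l_5 = l_10 / p = 57196 / 0.834 = 68580.

68580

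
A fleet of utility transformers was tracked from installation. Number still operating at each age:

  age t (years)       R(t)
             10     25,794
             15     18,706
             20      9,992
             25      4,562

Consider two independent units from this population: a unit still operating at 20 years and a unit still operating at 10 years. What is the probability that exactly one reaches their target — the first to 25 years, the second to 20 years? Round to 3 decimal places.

p₁ = R(25)/R(20) = 4,562/9,992 = 0.456565; p₂ = R(20)/R(10) = 9,992/25,794 = 0.387377.
P(exactly one) = p₁(1−p₂) + (1−p₁)p₂ = 0.279702 + 0.210514 = 0.490216.

0.490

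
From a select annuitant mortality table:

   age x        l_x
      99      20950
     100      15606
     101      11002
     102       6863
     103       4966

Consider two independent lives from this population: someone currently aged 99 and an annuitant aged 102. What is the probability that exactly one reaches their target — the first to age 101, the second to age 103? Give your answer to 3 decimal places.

0.489

p₁ = l_101/l_99 = 11002/20950 = 0.525155; p₂ = l_103/l_102 = 4966/6863 = 0.723590.
P(exactly one) = p₁(1−p₂) + (1−p₁)p₂ = 0.145158 + 0.343593 = 0.488751.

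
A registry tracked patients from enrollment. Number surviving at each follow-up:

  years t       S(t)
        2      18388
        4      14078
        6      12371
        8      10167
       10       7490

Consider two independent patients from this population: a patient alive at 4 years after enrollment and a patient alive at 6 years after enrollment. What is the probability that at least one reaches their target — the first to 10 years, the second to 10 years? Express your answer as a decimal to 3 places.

p₁ = S(10)/S(4) = 7490/14078 = 0.532036; p₂ = S(10)/S(6) = 7490/12371 = 0.605448.
P(at least one) = 1 − (1−p₁)(1−p₂) = 1 − 0.467964 × 0.394552 = 0.815364.

0.815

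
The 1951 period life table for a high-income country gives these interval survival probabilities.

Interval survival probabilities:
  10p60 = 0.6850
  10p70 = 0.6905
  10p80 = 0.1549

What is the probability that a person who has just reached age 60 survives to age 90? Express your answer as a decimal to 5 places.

0.07327

Chaining the interval survival probabilities: 0.6850 × 0.6905 × 0.1549.
= 0.073267.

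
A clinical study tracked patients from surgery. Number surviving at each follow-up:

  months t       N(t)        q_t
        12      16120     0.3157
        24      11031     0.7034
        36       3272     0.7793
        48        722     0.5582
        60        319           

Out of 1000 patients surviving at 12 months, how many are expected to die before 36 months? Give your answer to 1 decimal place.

The relevant probability is 1 − 3272/16120 = 0.797022.
Expected number = 1000 × 0.797022 = 797.0.

797.0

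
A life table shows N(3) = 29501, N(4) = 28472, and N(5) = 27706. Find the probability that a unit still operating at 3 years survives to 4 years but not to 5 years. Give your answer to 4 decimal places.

0.0260

This is the probability of reaching 4 but not 5, conditional on being operational at 3: (N(4) − N(5)) / N(3).
= (28472 − 27706) / 29501 = 766 / 29501 = 0.025965.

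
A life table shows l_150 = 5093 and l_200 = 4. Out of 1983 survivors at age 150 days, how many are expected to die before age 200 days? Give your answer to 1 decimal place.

The relevant probability is 1 − 4/5093 = 0.999215.
Expected number = 1983 × 0.999215 = 1981.4.

1981.4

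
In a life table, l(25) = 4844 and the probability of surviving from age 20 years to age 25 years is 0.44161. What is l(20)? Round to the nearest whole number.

l(20) = l(25) / p = 4844 / 0.44161 = 10969.

10969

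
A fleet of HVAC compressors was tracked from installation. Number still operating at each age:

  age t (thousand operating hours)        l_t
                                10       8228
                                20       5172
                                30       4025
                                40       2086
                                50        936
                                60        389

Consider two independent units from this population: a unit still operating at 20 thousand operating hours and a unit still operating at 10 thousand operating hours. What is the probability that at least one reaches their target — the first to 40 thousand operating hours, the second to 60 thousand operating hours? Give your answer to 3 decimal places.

p₁ = l_40/l_20 = 2086/5172 = 0.403326; p₂ = l_60/l_10 = 389/8228 = 0.047278.
P(at least one) = 1 − (1−p₁)(1−p₂) = 1 − 0.596674 × 0.952722 = 0.431536.

0.432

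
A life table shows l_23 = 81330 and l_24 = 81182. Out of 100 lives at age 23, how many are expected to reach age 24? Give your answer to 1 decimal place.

The relevant probability is 81182/81330 = 0.998180.
Expected number = 100 × 0.998180 = 99.8.

99.8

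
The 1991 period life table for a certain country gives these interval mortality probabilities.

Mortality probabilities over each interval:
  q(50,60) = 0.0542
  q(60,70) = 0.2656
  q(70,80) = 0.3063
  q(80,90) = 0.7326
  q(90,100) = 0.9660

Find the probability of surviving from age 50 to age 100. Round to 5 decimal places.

P(survive 50→100) = (1 − 0.0542) × (1 − 0.2656) × (1 − 0.3063) × (1 − 0.7326) × (1 − 0.9660).
= 0.9458 × 0.7344 × 0.6937 × 0.2674 × 0.0340 = 0.004381.

0.00438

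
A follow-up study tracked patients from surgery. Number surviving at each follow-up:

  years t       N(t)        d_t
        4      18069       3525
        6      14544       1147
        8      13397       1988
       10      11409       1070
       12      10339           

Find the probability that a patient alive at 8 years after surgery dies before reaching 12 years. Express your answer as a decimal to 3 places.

P(die before 12 | alive at 8) = 1 − N(12)/N(8) = 1 − 10339/13397 = (3058)/13397 = 0.228260.

0.228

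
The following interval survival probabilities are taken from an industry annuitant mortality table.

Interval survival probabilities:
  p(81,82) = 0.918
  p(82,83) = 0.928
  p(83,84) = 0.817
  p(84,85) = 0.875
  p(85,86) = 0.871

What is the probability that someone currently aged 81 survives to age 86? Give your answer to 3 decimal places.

0.530

P(survive 81→86) = 0.918 × 0.928 × 0.817 × 0.875 × 0.871.
= 0.530443.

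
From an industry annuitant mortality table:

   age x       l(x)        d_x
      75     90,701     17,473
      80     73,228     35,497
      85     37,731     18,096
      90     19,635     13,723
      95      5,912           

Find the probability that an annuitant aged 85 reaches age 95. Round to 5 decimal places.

The conditional survival probability is l(95)/l(85) = 5,912/37,731 = 0.156688.

0.15669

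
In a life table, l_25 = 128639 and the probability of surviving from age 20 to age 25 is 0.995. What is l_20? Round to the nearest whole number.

129285

l_20 = l_25 / p = 128639 / 0.995 = 129285.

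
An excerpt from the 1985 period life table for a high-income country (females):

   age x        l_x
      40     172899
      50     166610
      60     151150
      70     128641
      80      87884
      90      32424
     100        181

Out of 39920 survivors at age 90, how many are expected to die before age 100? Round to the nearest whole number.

The relevant probability is 1 − 181/32424 = 0.994418.
Expected number = 39920 × 0.994418 = 39697.

39697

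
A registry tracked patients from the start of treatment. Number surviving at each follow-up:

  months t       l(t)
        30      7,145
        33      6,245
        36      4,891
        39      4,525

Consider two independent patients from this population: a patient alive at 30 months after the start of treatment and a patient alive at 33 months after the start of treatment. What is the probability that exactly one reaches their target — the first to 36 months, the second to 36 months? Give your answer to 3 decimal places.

p₁ = l(36)/l(30) = 4,891/7,145 = 0.684535; p₂ = l(36)/l(33) = 4,891/6,245 = 0.783187.
P(exactly one) = p₁(1−p₂) + (1−p₁)p₂ = 0.148416 + 0.247068 = 0.395484.

0.395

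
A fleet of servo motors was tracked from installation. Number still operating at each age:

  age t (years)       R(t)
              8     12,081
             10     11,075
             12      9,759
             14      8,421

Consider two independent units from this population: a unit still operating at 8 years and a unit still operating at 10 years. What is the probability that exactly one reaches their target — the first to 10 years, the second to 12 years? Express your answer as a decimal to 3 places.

0.182

p₁ = R(10)/R(8) = 11,075/12,081 = 0.916729; p₂ = R(12)/R(10) = 9,759/11,075 = 0.881174.
P(exactly one) = p₁(1−p₂) + (1−p₁)p₂ = 0.108931 + 0.073376 = 0.182307.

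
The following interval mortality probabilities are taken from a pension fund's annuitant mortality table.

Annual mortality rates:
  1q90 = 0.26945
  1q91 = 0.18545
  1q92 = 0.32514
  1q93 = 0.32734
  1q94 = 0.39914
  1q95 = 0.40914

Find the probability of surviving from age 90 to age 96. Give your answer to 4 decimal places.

The overall survival probability is (1 − 0.26945) × (1 − 0.18545) × (1 − 0.32514) × (1 − 0.32734) × (1 − 0.39914) × (1 − 0.40914).
= 0.73055 × 0.81455 × 0.67486 × 0.67266 × 0.60086 × 0.59086 = 0.095904.

0.0959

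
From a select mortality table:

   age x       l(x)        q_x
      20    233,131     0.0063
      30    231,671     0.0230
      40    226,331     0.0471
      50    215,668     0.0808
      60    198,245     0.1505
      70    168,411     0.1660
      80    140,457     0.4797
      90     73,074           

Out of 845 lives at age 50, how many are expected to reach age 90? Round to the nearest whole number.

The relevant probability is 73,074/215,668 = 0.338826.
Expected number = 845 × 0.338826 = 286.

286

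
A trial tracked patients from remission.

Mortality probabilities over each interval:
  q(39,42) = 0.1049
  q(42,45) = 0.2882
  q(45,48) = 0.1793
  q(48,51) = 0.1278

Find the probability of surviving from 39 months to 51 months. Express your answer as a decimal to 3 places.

Survival from 39 to 51 is the product of surviving each interval: (1 − 0.1049) × (1 − 0.2882) × (1 − 0.1793) × (1 − 0.1278).
= 0.8951 × 0.7118 × 0.8207 × 0.8722 = 0.456068.

0.456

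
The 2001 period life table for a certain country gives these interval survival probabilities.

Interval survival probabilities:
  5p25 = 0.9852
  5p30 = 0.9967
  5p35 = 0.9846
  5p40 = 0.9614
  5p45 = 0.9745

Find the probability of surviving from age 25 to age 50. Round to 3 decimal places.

0.906

Survival from 25 to 50 is the product of surviving each interval: 0.9852 × 0.9967 × 0.9846 × 0.9614 × 0.9745.
= 0.905805.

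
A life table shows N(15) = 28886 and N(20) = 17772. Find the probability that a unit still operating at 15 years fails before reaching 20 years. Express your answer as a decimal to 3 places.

P(fail before 20 | operational at 15) = 1 − N(20)/N(15) = 1 − 17772/28886 = (11114)/28886 = 0.384754.

0.385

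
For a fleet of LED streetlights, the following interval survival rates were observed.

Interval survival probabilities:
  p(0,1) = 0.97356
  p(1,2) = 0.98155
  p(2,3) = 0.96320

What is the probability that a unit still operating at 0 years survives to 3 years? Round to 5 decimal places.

P(survive 0→3) = 0.97356 × 0.98155 × 0.96320.
= 0.920432.

0.92043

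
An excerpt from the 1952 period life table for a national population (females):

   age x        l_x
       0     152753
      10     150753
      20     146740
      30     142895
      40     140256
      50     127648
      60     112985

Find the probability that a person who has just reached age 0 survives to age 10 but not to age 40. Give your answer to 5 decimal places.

We want 10|30q0 = (l_10 − l_40)/l_0.
This is the probability of reaching 10 but not 40, conditional on being alive at 0: (l_10 − l_40) / l_0.
= (150753 − 140256) / 152753 = 10497 / 152753 = 0.068719.

0.06872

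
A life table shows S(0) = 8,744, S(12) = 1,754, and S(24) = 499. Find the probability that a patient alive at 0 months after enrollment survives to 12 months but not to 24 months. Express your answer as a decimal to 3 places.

This is the probability of reaching 12 but not 24, conditional on being alive at 0: (S(12) − S(24)) / S(0).
= (1,754 − 499) / 8,744 = 1,255 / 8,744 = 0.143527.

0.144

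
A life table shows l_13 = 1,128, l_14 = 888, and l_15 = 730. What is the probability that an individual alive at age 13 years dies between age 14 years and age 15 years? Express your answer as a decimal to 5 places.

0.14007

This is the probability of reaching 14 but not 15, conditional on being alive at 13: (l_14 − l_15) / l_13.
= (888 − 730) / 1,128 = 158 / 1,128 = 0.140071.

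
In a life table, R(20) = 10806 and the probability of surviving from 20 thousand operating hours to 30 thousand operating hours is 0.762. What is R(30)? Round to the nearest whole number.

R(30) = R(20) × p = 10806 × 0.762 = 8234.

8234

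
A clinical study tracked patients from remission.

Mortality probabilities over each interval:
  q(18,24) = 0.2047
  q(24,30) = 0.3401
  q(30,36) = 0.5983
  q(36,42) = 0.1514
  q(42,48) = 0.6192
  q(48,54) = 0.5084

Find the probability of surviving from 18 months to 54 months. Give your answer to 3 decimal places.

The overall survival probability is (1 − 0.2047) × (1 − 0.3401) × (1 − 0.5983) × (1 − 0.1514) × (1 − 0.6192) × (1 − 0.5084).
= 0.7953 × 0.6599 × 0.4017 × 0.8486 × 0.3808 × 0.4916 = 0.033491.

0.033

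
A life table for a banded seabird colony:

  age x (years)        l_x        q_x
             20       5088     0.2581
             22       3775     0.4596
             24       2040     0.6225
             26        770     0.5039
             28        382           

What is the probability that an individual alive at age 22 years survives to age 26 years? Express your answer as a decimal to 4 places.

0.2040

The conditional survival probability is l_26/l_22 = 770/3775 = 0.203974.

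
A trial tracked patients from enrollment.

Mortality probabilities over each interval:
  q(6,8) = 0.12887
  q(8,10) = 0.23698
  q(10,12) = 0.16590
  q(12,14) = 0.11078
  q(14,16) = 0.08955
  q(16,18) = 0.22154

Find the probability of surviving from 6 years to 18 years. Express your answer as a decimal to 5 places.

P(survive 6→18) = (1 − 0.12887) × (1 − 0.23698) × (1 − 0.16590) × (1 − 0.11078) × (1 − 0.08955) × (1 − 0.22154).
= 0.87113 × 0.76302 × 0.83410 × 0.88922 × 0.91045 × 0.77846 = 0.349413.

0.34941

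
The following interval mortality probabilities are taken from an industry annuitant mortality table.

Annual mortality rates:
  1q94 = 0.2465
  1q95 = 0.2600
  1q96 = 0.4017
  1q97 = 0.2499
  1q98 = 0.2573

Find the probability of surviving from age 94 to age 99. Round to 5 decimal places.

0.18585

Chaining the interval survival probabilities: (1 − 0.2465) × (1 − 0.2600) × (1 − 0.4017) × (1 − 0.2499) × (1 − 0.2573).
= 0.7535 × 0.7400 × 0.5983 × 0.7501 × 0.7427 = 0.185852.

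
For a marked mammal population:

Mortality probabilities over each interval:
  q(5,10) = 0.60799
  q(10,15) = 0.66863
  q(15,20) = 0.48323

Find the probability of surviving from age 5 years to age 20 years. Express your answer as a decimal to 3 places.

The overall survival probability is (1 − 0.60799) × (1 − 0.66863) × (1 − 0.48323).
= 0.39201 × 0.33137 × 0.51677 = 0.067129.

0.067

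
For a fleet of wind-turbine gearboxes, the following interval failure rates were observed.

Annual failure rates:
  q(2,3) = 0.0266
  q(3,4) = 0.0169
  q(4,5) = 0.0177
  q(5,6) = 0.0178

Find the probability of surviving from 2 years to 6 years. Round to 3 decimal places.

Survival from 2 to 6 is the product of surviving each interval: (1 − 0.0266) × (1 − 0.0169) × (1 − 0.0177) × (1 − 0.0178).
= 0.9734 × 0.9831 × 0.9823 × 0.9822 = 0.923279.

0.923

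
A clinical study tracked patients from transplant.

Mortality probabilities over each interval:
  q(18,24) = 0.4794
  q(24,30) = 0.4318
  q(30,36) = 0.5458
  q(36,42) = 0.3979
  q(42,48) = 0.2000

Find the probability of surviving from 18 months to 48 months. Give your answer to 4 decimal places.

The overall survival probability is (1 − 0.4794) × (1 − 0.4318) × (1 − 0.5458) × (1 − 0.3979) × (1 − 0.2000).
= 0.5206 × 0.5682 × 0.4542 × 0.6021 × 0.8000 = 0.064716.

0.0647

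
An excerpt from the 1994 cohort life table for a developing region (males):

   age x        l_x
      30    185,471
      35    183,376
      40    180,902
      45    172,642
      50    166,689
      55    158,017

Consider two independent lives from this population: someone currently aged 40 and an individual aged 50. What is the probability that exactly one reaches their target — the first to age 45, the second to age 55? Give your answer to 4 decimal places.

p₁ = l_45/l_40 = 172,642/180,902 = 0.954340; p₂ = l_55/l_50 = 158,017/166,689 = 0.947975.
P(exactly one) = p₁(1−p₂) + (1−p₁)p₂ = 0.049650 + 0.043285 = 0.092934.

0.0929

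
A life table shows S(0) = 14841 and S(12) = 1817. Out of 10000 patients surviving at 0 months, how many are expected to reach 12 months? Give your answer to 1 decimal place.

1224.3

The relevant probability is 1817/14841 = 0.122431.
Expected number = 10000 × 0.122431 = 1224.3.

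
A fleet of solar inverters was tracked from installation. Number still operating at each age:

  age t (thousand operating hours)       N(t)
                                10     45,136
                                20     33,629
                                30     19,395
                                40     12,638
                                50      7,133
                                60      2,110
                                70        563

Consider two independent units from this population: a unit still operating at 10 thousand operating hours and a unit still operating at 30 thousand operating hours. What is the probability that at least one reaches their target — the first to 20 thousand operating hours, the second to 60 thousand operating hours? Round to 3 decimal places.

0.773

p₁ = N(20)/N(10) = 33,629/45,136 = 0.745059; p₂ = N(60)/N(30) = 2,110/19,395 = 0.108791.
P(at least one) = 1 − (1−p₁)(1−p₂) = 1 − 0.254941 × 0.891209 = 0.772794.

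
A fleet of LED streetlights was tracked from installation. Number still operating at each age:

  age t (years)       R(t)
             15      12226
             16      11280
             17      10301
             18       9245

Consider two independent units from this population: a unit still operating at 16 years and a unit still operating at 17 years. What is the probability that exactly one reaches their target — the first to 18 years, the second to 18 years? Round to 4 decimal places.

0.2459

p₁ = R(18)/R(16) = 9245/11280 = 0.819592; p₂ = R(18)/R(17) = 9245/10301 = 0.897486.
P(exactly one) = p₁(1−p₂) + (1−p₁)p₂ = 0.084020 + 0.161914 = 0.245933.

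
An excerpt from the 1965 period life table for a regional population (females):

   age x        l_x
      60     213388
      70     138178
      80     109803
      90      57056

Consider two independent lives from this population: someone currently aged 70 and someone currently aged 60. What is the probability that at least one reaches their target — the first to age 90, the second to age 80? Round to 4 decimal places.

0.7150

p₁ = l_90/l_70 = 57056/138178 = 0.412917; p₂ = l_80/l_60 = 109803/213388 = 0.514570.
P(at least one) = 1 − (1−p₁)(1−p₂) = 1 − 0.587083 × 0.485430 = 0.715012.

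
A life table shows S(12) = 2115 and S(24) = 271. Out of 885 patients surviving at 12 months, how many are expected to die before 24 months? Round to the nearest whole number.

The relevant probability is 1 − 271/2115 = 0.871868.
Expected number = 885 × 0.871868 = 772.

772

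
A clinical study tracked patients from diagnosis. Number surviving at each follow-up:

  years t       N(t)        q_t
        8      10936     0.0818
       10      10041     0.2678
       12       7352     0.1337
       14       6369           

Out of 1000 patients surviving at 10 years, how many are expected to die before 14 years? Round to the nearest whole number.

The relevant probability is 1 − 6369/10041 = 0.365701.
Expected number = 1000 × 0.365701 = 366.

366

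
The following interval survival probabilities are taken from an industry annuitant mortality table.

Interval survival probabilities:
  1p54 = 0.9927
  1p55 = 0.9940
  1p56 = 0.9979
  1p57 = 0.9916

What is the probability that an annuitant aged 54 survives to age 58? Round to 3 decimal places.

0.976

Chaining the interval survival probabilities: 0.9927 × 0.9940 × 0.9979 × 0.9916.
= 0.976400.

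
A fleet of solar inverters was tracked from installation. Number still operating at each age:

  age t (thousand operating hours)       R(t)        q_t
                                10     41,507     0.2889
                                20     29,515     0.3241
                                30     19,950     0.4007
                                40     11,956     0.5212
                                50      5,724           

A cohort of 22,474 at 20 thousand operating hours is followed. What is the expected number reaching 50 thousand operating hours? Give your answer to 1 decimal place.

The relevant probability is 5,724/29,515 = 0.193935.
Expected number = 22,474 × 0.193935 = 4358.5.

4358.5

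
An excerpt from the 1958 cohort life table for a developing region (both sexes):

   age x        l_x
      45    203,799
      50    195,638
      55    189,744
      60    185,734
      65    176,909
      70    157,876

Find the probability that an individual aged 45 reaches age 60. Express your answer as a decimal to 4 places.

The conditional survival probability is l_60/l_45 = 185,734/203,799 = 0.911359.

0.9114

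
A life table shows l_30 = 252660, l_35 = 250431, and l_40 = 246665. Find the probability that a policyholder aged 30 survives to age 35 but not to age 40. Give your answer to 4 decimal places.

0.0149

We want 5|5q30 = (l_35 − l_40)/l_30.
This is the probability of reaching 35 but not 40, conditional on being alive at 30: (l_35 − l_40) / l_30.
= (250431 − 246665) / 252660 = 3766 / 252660 = 0.014905.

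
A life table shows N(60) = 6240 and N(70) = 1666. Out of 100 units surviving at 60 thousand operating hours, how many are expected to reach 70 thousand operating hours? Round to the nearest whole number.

27

The relevant probability is 1666/6240 = 0.266987.
Expected number = 100 × 0.266987 = 27.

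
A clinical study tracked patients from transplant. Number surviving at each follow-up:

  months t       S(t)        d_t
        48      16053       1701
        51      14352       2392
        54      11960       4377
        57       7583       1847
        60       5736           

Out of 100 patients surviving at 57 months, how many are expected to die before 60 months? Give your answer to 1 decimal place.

24.4

The relevant probability is 1 − 5736/7583 = 0.243571.
Expected number = 100 × 0.243571 = 24.4.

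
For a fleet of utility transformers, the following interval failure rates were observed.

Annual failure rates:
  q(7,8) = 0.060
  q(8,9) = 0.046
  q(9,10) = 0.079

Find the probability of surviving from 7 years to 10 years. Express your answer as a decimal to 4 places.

The overall survival probability is (1 − 0.060) × (1 − 0.046) × (1 − 0.079).
= 0.940 × 0.954 × 0.921 = 0.825916.

0.8259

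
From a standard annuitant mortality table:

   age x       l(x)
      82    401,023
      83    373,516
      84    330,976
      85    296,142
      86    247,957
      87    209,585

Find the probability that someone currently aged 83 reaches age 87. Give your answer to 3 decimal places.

The conditional survival probability is l(87)/l(83) = 209,585/373,516 = 0.561114.

0.561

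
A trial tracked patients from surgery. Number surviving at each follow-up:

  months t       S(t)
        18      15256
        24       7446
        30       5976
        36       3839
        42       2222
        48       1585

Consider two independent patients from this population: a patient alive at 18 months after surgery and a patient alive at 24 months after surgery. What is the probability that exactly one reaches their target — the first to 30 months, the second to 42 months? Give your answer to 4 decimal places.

0.4563

p₁ = S(30)/S(18) = 5976/15256 = 0.391715; p₂ = S(42)/S(24) = 2222/7446 = 0.298415.
P(exactly one) = p₁(1−p₂) + (1−p₁)p₂ = 0.274821 + 0.181521 = 0.456343.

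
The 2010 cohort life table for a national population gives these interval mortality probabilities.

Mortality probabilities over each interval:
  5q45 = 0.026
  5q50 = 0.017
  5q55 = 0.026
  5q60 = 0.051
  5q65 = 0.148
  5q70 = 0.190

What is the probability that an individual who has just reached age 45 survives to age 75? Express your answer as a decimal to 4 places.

0.6107

30p45 = (1 − 0.026) × (1 − 0.017) × (1 − 0.026) × (1 − 0.051) × (1 − 0.148) × (1 − 0.190).
= 0.974 × 0.983 × 0.974 × 0.949 × 0.852 × 0.810 = 0.610748.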